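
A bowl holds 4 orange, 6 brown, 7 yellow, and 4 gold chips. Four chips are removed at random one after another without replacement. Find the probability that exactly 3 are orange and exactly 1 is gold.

Unordered draws without replacement: count favorable combinations over C(21,4).
Favorable = C(4,3) · C(6,0) · C(7,0) · C(4,1) = 16; total = C(21,4) = 5985.
P = 16/5985 = 16/5985 ≈ 0.0027.

16/5985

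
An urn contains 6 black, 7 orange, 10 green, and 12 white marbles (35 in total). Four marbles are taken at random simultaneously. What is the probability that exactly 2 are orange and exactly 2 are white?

9/340

Unordered draws without replacement: count favorable combinations over C(35,4).
Favorable = C(6,0) · C(7,2) · C(10,0) · C(12,2) = 1386; total = C(35,4) = 52360.
P = 1386/52360 = 9/340 ≈ 0.0265.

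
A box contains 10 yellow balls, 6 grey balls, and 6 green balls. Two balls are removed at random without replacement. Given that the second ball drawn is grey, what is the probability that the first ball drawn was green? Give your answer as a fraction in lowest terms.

2/7

P(first=green and the second ball drawn is grey) = (6/22)·(6/21) = 6/77.
P(the second ball drawn is grey) = Σ over first color = 10/77 + 5/77 + 6/77 = 3/11.
By Bayes, P(first=green | the second ball drawn is grey) = 6/77 / 3/11 = 2/7 ≈ 0.2857.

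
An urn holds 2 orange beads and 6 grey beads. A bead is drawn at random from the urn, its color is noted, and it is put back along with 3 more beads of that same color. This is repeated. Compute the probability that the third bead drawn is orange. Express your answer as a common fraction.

1/4

Sum over the four possibilities for the first two draws (orange/not-orange each), tracking how the orange count and total change by +3 per draw.
P(third is orange) = 1/4 ≈ 0.2500. (In a Pólya urn every draw has the same marginal probability 2/8.)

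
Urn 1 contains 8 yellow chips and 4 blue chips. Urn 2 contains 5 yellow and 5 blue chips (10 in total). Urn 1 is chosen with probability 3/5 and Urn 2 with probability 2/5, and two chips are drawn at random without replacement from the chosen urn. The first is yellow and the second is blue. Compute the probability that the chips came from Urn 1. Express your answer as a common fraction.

72/127

P(E | Urn 1) = 8/33; P(E | Urn 2) = 5/18.
P(E) = 3/5·8/33 + 2/5·5/18 = 127/495.
By Bayes' rule, P(Urn 1 | E) = 8/55 / 127/495 = 72/127 ≈ 0.5669.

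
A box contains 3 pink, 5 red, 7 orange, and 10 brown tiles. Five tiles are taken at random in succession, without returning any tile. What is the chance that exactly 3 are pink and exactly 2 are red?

1/5313

Unordered draws without replacement: count favorable combinations over C(25,5).
Favorable = C(3,3) · C(5,2) · C(7,0) · C(10,0) = 10; total = C(25,5) = 53130.
P = 10/53130 = 1/5313 ≈ 0.0002.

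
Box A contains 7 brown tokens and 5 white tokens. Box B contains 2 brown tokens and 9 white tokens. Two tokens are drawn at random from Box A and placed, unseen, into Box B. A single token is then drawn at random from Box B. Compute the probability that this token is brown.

Condition on how many of the transferred tokens are brown (from Box A: 7 brown of 12; then Box B has 13 total).
  0 brown: C(7,0)C(5,2)/C(12,2) = 5/33; then P = 2/13
  1 brown: C(7,1)C(5,1)/C(12,2) = 35/66; then P = 3/13
  2 brown: C(7,2)C(5,0)/C(12,2) = 7/22; then P = 4/13
P(brown from Box B) = 19/78 ≈ 0.2436.

19/78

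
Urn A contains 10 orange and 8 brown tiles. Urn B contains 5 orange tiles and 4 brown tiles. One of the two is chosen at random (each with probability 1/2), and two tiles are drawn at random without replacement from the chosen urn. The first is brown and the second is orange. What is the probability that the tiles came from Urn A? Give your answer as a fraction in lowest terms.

16/33

P(E | Urn A) = 40/153; P(E | Urn B) = 5/18.
P(E) = 1/2·40/153 + 1/2·5/18 = 55/204.
By Bayes' rule, P(Urn A | E) = 20/153 / 55/204 = 16/33 ≈ 0.4848.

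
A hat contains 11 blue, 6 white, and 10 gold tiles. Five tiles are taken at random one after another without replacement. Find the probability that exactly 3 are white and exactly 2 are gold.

Unordered draws without replacement: count favorable combinations over C(27,5).
Favorable = C(11,0) · C(6,3) · C(10,2) = 900; total = C(27,5) = 80730.
P = 900/80730 = 10/897 ≈ 0.0111.

10/897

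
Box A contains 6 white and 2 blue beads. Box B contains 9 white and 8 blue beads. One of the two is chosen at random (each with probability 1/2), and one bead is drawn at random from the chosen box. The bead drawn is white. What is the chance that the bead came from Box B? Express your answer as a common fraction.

12/29

P(white | Box A) = 3/4; P(white | Box B) = 9/17.
P(white) = 1/2·3/4 + 1/2·9/17 = 87/136.
By Bayes' rule, P(Box B | white) = 9/34 / 87/136 = 12/29 ≈ 0.4138.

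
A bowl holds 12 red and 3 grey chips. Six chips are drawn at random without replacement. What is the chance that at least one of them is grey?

Use the complement: P(at least one grey) = 1 − P(no grey).
P(none) = C(12,6)/C(15,6) = 924/5005.
So P = 1 − 924/5005 = 53/65 ≈ 0.8154.

53/65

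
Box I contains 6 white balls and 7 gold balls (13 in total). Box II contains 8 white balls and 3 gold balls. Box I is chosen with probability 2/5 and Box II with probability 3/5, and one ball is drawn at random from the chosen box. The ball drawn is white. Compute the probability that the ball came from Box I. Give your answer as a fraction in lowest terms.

11/37

P(white | Box I) = 6/13; P(white | Box II) = 8/11.
P(white) = 2/5·6/13 + 3/5·8/11 = 444/715.
By Bayes' rule, P(Box I | white) = 12/65 / 444/715 = 11/37 ≈ 0.2973.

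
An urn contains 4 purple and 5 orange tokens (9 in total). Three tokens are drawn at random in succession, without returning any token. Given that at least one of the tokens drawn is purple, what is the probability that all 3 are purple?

P(all 3 purple) = C(4,3)/C(9,3) = 1/21; P(at least one purple) = 1 − C(5,3)/C(9,3) = 37/42.
Since 'all 3 purple' ⊆ 'at least one purple', P(all 3 | at least one) = 1/21 / 37/42 = 2/37 ≈ 0.0541.

2/37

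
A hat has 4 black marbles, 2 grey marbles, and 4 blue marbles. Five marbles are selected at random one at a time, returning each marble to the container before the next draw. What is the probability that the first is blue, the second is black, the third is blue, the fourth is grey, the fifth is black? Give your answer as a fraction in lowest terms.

16/3125

Multiply the conditional probability of each draw in order, with replacement (the composition resets each draw).
P = (4/10) · (4/10) · (4/10) · (2/10) · (4/10) = 16/3125 ≈ 0.0051.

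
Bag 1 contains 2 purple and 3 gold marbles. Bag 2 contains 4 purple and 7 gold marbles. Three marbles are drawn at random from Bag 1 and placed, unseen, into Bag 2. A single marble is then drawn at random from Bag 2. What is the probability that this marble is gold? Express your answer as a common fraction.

Condition on how many of the transferred marbles are gold (from Bag 1: 3 gold of 5; then Bag 2 has 14 total).
  1 gold: C(3,1)C(2,2)/C(5,3) = 3/10; then P = 8/14
  2 gold: C(3,2)C(2,1)/C(5,3) = 3/5; then P = 9/14
  3 gold: C(3,3)C(2,0)/C(5,3) = 1/10; then P = 10/14
P(gold from Bag 2) = 22/35 ≈ 0.6286.

22/35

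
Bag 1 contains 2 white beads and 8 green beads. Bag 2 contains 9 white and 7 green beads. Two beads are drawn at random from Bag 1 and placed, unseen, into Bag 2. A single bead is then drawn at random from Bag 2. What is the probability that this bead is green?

Condition on how many of the transferred beads are green (from Bag 1: 8 green of 10; then Bag 2 has 18 total).
  0 green: C(8,0)C(2,2)/C(10,2) = 1/45; then P = 7/18
  1 green: C(8,1)C(2,1)/C(10,2) = 16/45; then P = 8/18
  2 green: C(8,2)C(2,0)/C(10,2) = 28/45; then P = 9/18
P(green from Bag 2) = 43/90 ≈ 0.4778.

43/90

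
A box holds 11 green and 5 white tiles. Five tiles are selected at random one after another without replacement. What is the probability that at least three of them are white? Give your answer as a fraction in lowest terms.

101/728

Sum the hypergeometric tail for j = 3,…,5 white tiles.
Favorable = C(5,3)·C(11,2) + C(5,4)·C(11,1) + C(5,5)·C(11,0) = 606; total = C(16,5) = 4368.
P = 606/4368 = 101/728 ≈ 0.1387.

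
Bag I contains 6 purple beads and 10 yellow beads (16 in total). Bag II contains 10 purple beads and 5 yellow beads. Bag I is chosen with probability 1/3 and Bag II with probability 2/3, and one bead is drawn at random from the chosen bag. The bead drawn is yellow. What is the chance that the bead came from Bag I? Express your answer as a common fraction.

15/31

P(yellow | Bag I) = 5/8; P(yellow | Bag II) = 1/3.
P(yellow) = 1/3·5/8 + 2/3·1/3 = 31/72.
By Bayes' rule, P(Bag I | yellow) = 5/24 / 31/72 = 15/31 ≈ 0.4839.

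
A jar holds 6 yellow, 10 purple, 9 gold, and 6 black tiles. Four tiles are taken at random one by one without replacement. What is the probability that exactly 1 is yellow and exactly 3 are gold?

72/4495

Unordered draws without replacement: count favorable combinations over C(31,4).
Favorable = C(6,1) · C(10,0) · C(9,3) · C(6,0) = 504; total = C(31,4) = 31465.
P = 504/31465 = 72/4495 ≈ 0.0160.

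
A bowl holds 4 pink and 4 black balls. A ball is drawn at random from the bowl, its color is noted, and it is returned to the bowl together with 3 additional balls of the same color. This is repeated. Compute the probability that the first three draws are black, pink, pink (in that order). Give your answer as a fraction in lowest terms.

Track the composition after each reinforcement of +3.
P = (4/8) · (4/11) · (7/14) = 1/11 ≈ 0.0909.

1/11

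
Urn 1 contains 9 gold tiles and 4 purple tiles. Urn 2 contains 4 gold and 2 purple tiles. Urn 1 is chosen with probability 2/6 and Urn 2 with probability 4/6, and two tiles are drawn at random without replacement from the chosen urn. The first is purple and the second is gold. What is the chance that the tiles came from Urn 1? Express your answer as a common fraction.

P(E | Urn 1) = 3/13; P(E | Urn 2) = 4/15.
P(E) = 1/3·3/13 + 2/3·4/15 = 149/585.
By Bayes' rule, P(Urn 1 | E) = 1/13 / 149/585 = 45/149 ≈ 0.3020.

45/149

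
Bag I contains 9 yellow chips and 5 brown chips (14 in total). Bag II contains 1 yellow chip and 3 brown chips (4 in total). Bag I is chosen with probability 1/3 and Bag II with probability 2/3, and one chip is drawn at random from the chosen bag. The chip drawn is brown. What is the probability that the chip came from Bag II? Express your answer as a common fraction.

P(brown | Bag I) = 5/14; P(brown | Bag II) = 3/4.
P(brown) = 1/3·5/14 + 2/3·3/4 = 13/21.
By Bayes' rule, P(Bag II | brown) = 1/2 / 13/21 = 21/26 ≈ 0.8077.

21/26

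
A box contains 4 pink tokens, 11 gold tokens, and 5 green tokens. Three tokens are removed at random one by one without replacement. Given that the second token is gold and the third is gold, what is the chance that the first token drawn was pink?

P(first=pink and the second token is gold and the third is gold) = (4/20)·(11/19)·(10/18) = 11/171.
P(E) = Σ over first color = 11/171 + 11/76 + 55/684 = 11/38.
By Bayes, P(first=pink | E) = 11/171 / 11/38 = 2/9 ≈ 0.2222.

2/9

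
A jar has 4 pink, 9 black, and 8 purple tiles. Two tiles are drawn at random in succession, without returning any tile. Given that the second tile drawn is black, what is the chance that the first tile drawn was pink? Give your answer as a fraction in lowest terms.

1/5

P(first=pink and the second tile drawn is black) = (4/21)·(9/20) = 3/35.
P(the second tile drawn is black) = Σ over first color = 3/35 + 6/35 + 6/35 = 3/7.
By Bayes, P(first=pink | the second tile drawn is black) = 3/35 / 3/7 = 1/5 ≈ 0.2000.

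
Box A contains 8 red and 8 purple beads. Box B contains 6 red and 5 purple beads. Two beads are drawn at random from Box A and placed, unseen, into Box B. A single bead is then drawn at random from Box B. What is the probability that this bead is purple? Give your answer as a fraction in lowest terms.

6/13

Condition on how many of the transferred beads are purple (from Box A: 8 purple of 16; then Box B has 13 total).
  0 purple: C(8,0)C(8,2)/C(16,2) = 7/30; then P = 5/13
  1 purple: C(8,1)C(8,1)/C(16,2) = 8/15; then P = 6/13
  2 purple: C(8,2)C(8,0)/C(16,2) = 7/30; then P = 7/13
P(purple from Box B) = 6/13 ≈ 0.4615.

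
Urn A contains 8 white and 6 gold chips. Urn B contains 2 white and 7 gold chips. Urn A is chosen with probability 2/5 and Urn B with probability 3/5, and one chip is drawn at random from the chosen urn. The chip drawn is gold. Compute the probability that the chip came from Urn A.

P(gold | Urn A) = 3/7; P(gold | Urn B) = 7/9.
P(gold) = 2/5·3/7 + 3/5·7/9 = 67/105.
By Bayes' rule, P(Urn A | gold) = 6/35 / 67/105 = 18/67 ≈ 0.2687.

18/67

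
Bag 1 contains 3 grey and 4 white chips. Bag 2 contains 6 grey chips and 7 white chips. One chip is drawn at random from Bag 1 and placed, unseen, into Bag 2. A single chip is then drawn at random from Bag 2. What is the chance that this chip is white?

Condition on how many of the transferred chips are white (from Bag 1: 4 white of 7; then Bag 2 has 14 total).
  0 white: C(4,0)C(3,1)/C(7,1) = 3/7; then P = 7/14
  1 white: C(4,1)C(3,0)/C(7,1) = 4/7; then P = 8/14
P(white from Bag 2) = 53/98 ≈ 0.5408.

53/98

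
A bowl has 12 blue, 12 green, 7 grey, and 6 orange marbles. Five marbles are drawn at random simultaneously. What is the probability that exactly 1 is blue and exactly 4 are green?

Unordered draws without replacement: count favorable combinations over C(37,5).
Favorable = C(12,1) · C(12,4) · C(7,0) · C(6,0) = 5940; total = C(37,5) = 435897.
P = 5940/435897 = 60/4403 ≈ 0.0136.

60/4403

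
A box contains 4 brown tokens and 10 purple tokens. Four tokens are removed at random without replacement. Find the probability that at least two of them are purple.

960/1001

Sum the hypergeometric tail for j = 2,…,4 purple tokens.
Favorable = C(10,2)·C(4,2) + C(10,3)·C(4,1) + C(10,4)·C(4,0) = 960; total = C(14,4) = 1001.
P = 960/1001 = 960/1001 ≈ 0.9590.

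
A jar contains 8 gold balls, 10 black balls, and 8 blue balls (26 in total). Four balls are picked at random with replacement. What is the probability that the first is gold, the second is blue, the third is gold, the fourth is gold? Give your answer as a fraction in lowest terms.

Multiply the conditional probability of each draw in order, with replacement (the composition resets each draw).
P = (8/26) · (8/26) · (8/26) · (8/26) = 256/28561 ≈ 0.0090.

256/28561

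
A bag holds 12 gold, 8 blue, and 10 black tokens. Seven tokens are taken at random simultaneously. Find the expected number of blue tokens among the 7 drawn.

28/15

By linearity of expectation, E[X] = Σ P(draw i is blue); by symmetry each draw (even without replacement) has P(blue) = 8/30.
E[X] = 7 · 8/30 = 28/15 ≈ 1.8667.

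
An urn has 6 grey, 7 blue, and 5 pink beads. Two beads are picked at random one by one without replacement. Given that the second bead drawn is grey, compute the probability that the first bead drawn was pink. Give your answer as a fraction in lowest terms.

5/17

P(first=pink and the second bead drawn is grey) = (5/18)·(6/17) = 5/51.
P(the second bead drawn is grey) = Σ over first color = 5/51 + 7/51 + 5/51 = 1/3.
By Bayes, P(first=pink | the second bead drawn is grey) = 5/51 / 1/3 = 5/17 ≈ 0.2941.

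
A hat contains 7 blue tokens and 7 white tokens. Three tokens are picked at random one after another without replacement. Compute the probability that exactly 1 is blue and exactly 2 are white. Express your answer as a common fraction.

21/52

Unordered draws without replacement: count favorable combinations over C(14,3).
Favorable = C(7,1) · C(7,2) = 147; total = C(14,3) = 364.
P = 147/364 = 21/52 ≈ 0.4038.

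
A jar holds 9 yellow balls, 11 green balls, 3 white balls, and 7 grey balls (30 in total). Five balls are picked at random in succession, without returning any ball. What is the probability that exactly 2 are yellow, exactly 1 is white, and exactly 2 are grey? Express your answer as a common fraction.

6/377

Unordered draws without replacement: count favorable combinations over C(30,5).
Favorable = C(9,2) · C(11,0) · C(3,1) · C(7,2) = 2268; total = C(30,5) = 142506.
P = 2268/142506 = 6/377 ≈ 0.0159.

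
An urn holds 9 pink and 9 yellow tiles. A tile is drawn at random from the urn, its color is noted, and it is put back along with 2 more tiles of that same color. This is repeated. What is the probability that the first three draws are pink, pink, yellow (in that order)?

9/80

Track the composition after each reinforcement of +2.
P = (9/18) · (11/20) · (9/22) = 9/80 ≈ 0.1125.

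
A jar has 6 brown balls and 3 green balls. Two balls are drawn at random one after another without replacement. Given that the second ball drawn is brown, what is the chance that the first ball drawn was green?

3/8

P(first=green and the second ball drawn is brown) = (3/9)·(6/8) = 1/4.
P(the second ball drawn is brown) = Σ over first color = 5/12 + 1/4 = 2/3.
By Bayes, P(first=green | the second ball drawn is brown) = 1/4 / 2/3 = 3/8 ≈ 0.3750.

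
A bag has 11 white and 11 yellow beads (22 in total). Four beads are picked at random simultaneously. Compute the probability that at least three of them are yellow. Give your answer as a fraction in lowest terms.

39/133

Sum the hypergeometric tail for j = 3,…,4 yellow beads.
Favorable = C(11,3)·C(11,1) + C(11,4)·C(11,0) = 2145; total = C(22,4) = 7315.
P = 2145/7315 = 39/133 ≈ 0.2932.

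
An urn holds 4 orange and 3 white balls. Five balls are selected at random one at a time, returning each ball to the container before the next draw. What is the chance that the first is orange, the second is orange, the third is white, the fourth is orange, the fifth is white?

Multiply the conditional probability of each draw in order, with replacement (the composition resets each draw).
P = (4/7) · (4/7) · (3/7) · (4/7) · (3/7) = 576/16807 ≈ 0.0343.

576/16807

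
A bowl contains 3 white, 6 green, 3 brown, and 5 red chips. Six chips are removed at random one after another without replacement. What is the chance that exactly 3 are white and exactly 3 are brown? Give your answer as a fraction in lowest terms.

Unordered draws without replacement: count favorable combinations over C(17,6).
Favorable = C(3,3) · C(6,0) · C(3,3) · C(5,0) = 1; total = C(17,6) = 12376.
P = 1/12376 = 1/12376 ≈ 0.0001.

1/12376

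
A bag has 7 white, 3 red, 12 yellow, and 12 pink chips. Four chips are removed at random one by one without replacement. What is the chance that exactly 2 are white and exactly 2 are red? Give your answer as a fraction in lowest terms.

Unordered draws without replacement: count favorable combinations over C(34,4).
Favorable = C(7,2) · C(3,2) · C(12,0) · C(12,0) = 63; total = C(34,4) = 46376.
P = 63/46376 = 63/46376 ≈ 0.0014.

63/46376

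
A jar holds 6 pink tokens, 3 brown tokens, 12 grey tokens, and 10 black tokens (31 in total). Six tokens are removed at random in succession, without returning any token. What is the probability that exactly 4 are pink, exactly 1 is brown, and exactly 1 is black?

Unordered draws without replacement: count favorable combinations over C(31,6).
Favorable = C(6,4) · C(3,1) · C(12,0) · C(10,1) = 450; total = C(31,6) = 736281.
P = 450/736281 = 50/81809 ≈ 0.0006.

50/81809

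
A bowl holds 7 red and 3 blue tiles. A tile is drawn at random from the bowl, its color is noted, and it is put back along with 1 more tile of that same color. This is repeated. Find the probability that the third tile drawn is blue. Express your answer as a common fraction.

Sum over the four possibilities for the first two draws (blue/not-blue each), tracking how the blue count and total change by +1 per draw.
P(third is blue) = 3/10 ≈ 0.3000. (In a Pólya urn every draw has the same marginal probability 3/10.)

3/10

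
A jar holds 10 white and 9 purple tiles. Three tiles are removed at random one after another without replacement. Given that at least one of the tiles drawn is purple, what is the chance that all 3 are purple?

P(all 3 purple) = C(9,3)/C(19,3) = 28/323; P(at least one purple) = 1 − C(10,3)/C(19,3) = 283/323.
Since 'all 3 purple' ⊆ 'at least one purple', P(all 3 | at least one) = 28/323 / 283/323 = 28/283 ≈ 0.0989.

28/283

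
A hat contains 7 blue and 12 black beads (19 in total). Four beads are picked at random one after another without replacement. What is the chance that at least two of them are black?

3421/3876

Sum the hypergeometric tail for j = 2,…,4 black beads.
Favorable = C(12,2)·C(7,2) + C(12,3)·C(7,1) + C(12,4)·C(7,0) = 3421; total = C(19,4) = 3876.
P = 3421/3876 = 3421/3876 ≈ 0.8826.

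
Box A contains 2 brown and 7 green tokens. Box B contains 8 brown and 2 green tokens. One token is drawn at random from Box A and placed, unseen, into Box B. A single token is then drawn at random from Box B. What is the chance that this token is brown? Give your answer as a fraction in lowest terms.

Condition on how many of the transferred tokens are brown (from Box A: 2 brown of 9; then Box B has 11 total).
  0 brown: C(2,0)C(7,1)/C(9,1) = 7/9; then P = 8/11
  1 brown: C(2,1)C(7,0)/C(9,1) = 2/9; then P = 9/11
P(brown from Box B) = 74/99 ≈ 0.7475.

74/99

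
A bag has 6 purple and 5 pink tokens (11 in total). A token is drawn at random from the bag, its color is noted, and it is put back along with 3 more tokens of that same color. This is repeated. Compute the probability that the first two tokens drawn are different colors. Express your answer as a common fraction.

Either purple then pink, or pink then purple; after the first draw the total is 14.
P = (6/11)·(5/14) + (5/11)·(6/14) = 30/77 ≈ 0.3896.

30/77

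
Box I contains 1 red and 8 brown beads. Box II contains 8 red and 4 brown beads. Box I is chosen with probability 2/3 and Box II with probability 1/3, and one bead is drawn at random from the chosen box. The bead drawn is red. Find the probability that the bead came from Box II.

3/4

P(red | Box I) = 1/9; P(red | Box II) = 2/3.
P(red) = 2/3·1/9 + 1/3·2/3 = 8/27.
By Bayes' rule, P(Box II | red) = 2/9 / 8/27 = 3/4 ≈ 0.7500.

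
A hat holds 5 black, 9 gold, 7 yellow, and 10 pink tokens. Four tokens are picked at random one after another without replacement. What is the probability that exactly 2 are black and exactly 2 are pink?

Unordered draws without replacement: count favorable combinations over C(31,4).
Favorable = C(5,2) · C(9,0) · C(7,0) · C(10,2) = 450; total = C(31,4) = 31465.
P = 450/31465 = 90/6293 ≈ 0.0143.

90/6293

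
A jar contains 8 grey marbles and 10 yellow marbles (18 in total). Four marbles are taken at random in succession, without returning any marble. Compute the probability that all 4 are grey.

7/306

Unordered draws without replacement: count favorable combinations over C(18,4).
Favorable = C(8,4) · C(10,0) = 70; total = C(18,4) = 3060.
P = 70/3060 = 7/306 ≈ 0.0229.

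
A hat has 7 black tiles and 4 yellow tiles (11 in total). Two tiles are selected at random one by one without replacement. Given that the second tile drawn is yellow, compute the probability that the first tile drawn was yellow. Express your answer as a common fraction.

3/10

P(first=yellow and the second tile drawn is yellow) = (4/11)·(3/10) = 6/55.
P(the second tile drawn is yellow) = Σ over first color = 14/55 + 6/55 = 4/11.
By Bayes, P(first=yellow | the second tile drawn is yellow) = 6/55 / 4/11 = 3/10 ≈ 0.3000.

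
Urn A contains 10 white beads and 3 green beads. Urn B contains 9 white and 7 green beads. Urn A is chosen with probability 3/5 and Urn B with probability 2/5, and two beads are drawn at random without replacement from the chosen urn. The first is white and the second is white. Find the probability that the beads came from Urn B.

26/101

P(E | Urn A) = 15/26; P(E | Urn B) = 3/10.
P(E) = 3/5·15/26 + 2/5·3/10 = 303/650.
By Bayes' rule, P(Urn B | E) = 3/25 / 303/650 = 26/101 ≈ 0.2574.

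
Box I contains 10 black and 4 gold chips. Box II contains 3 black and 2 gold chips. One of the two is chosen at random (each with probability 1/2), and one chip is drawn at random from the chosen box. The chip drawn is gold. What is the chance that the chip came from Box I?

5/12

P(gold | Box I) = 2/7; P(gold | Box II) = 2/5.
P(gold) = 1/2·2/7 + 1/2·2/5 = 12/35.
By Bayes' rule, P(Box I | gold) = 1/7 / 12/35 = 5/12 ≈ 0.4167.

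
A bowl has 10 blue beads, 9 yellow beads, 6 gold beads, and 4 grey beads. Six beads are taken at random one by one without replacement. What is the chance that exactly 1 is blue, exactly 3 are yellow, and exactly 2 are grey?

4/377

Unordered draws without replacement: count favorable combinations over C(29,6).
Favorable = C(10,1) · C(9,3) · C(6,0) · C(4,2) = 5040; total = C(29,6) = 475020.
P = 5040/475020 = 4/377 ≈ 0.0106.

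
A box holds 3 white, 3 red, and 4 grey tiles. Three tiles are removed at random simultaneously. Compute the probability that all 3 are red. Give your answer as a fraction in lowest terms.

1/120

Unordered draws without replacement: count favorable combinations over C(10,3).
Favorable = C(3,0) · C(3,3) · C(4,0) = 1; total = C(10,3) = 120.
P = 1/120 = 1/120 ≈ 0.0083.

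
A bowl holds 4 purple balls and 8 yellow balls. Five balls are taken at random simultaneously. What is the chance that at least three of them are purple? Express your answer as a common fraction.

5/33

Sum the hypergeometric tail for j = 3,…,4 purple balls.
Favorable = C(4,3)·C(8,2) + C(4,4)·C(8,1) = 120; total = C(12,5) = 792.
P = 120/792 = 5/33 ≈ 0.1515.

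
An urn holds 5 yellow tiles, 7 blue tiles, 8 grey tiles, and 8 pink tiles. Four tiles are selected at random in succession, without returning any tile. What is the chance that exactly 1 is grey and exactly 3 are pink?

64/2925

Unordered draws without replacement: count favorable combinations over C(28,4).
Favorable = C(5,0) · C(7,0) · C(8,1) · C(8,3) = 448; total = C(28,4) = 20475.
P = 448/20475 = 64/2925 ≈ 0.0219.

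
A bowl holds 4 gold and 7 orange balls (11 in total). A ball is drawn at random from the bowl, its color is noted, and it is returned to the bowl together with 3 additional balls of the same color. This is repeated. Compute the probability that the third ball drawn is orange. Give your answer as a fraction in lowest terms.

7/11

Sum over the four possibilities for the first two draws (orange/not-orange each), tracking how the orange count and total change by +3 per draw.
P(third is orange) = 7/11 ≈ 0.6364. (In a Pólya urn every draw has the same marginal probability 7/11.)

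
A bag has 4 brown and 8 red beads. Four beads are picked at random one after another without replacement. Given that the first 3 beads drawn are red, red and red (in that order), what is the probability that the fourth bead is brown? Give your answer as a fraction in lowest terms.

4/9

After removing 3 red, the bag has 4 brown out of 9 remaining.
P(fourth is brown | given) = 4/9 ≈ 0.4444.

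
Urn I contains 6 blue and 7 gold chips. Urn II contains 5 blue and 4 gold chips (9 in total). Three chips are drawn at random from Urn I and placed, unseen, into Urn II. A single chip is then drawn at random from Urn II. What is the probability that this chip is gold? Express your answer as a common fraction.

73/156

Condition on how many of the transferred chips are gold (from Urn I: 7 gold of 13; then Urn II has 12 total).
  0 gold: C(7,0)C(6,3)/C(13,3) = 10/143; then P = 4/12
  1 gold: C(7,1)C(6,2)/C(13,3) = 105/286; then P = 5/12
  2 gold: C(7,2)C(6,1)/C(13,3) = 63/143; then P = 6/12
  3 gold: C(7,3)C(6,0)/C(13,3) = 35/286; then P = 7/12
P(gold from Urn II) = 73/156 ≈ 0.4679.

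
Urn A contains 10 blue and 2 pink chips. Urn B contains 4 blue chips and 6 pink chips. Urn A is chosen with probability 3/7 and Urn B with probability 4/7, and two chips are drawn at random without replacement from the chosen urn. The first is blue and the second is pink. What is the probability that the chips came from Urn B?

176/251

P(E | Urn A) = 5/33; P(E | Urn B) = 4/15.
P(E) = 3/7·5/33 + 4/7·4/15 = 251/1155.
By Bayes' rule, P(Urn B | E) = 16/105 / 251/1155 = 176/251 ≈ 0.7012.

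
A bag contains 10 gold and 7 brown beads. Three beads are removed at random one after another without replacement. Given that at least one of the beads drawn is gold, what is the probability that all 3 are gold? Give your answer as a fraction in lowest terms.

P(all 3 gold) = C(10,3)/C(17,3) = 3/17; P(at least one gold) = 1 − C(7,3)/C(17,3) = 129/136.
Since 'all 3 gold' ⊆ 'at least one gold', P(all 3 | at least one) = 3/17 / 129/136 = 8/43 ≈ 0.1860.

8/43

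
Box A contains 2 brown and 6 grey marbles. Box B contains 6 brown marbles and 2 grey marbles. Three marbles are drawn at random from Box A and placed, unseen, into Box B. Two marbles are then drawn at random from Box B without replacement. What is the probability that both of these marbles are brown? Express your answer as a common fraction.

549/1540

Condition on how many of the transferred marbles are brown (from Box A: 2 brown of 8; then Box B has 11 total).
  0 brown: C(2,0)C(6,3)/C(8,3) = 5/14; then P = C(6,2)/C(11,2) = 3/11
  1 brown: C(2,1)C(6,2)/C(8,3) = 15/28; then P = C(7,2)/C(11,2) = 21/55
  2 brown: C(2,2)C(6,1)/C(8,3) = 3/28; then P = C(8,2)/C(11,2) = 28/55
P(both brown) = 549/1540 ≈ 0.3565.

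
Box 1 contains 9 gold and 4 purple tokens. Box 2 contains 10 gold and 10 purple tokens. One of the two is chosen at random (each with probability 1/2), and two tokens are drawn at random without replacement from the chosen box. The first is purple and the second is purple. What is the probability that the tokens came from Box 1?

P(E | Box 1) = 1/13; P(E | Box 2) = 9/38.
P(E) = 1/2·1/13 + 1/2·9/38 = 155/988.
By Bayes' rule, P(Box 1 | E) = 1/26 / 155/988 = 38/155 ≈ 0.2452.

38/155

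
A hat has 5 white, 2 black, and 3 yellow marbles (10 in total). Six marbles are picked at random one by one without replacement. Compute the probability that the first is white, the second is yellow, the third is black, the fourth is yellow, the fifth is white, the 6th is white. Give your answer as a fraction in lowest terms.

1/210

Multiply the conditional probability of each draw in order, without replacement, so each draw removes one from its color and from the total.
P = (5/10) · (3/9) · (2/8) · (2/7) · (4/6) · (3/5) = 1/210 ≈ 0.0048.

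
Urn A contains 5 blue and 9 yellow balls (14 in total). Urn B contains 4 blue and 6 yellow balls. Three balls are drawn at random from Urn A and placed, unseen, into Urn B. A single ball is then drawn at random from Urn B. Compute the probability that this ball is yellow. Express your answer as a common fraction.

Condition on how many of the transferred balls are yellow (from Urn A: 9 yellow of 14; then Urn B has 13 total).
  0 yellow: C(9,0)C(5,3)/C(14,3) = 5/182; then P = 6/13
  1 yellow: C(9,1)C(5,2)/C(14,3) = 45/182; then P = 7/13
  2 yellow: C(9,2)C(5,1)/C(14,3) = 45/91; then P = 8/13
  3 yellow: C(9,3)C(5,0)/C(14,3) = 3/13; then P = 9/13
P(yellow from Urn B) = 111/182 ≈ 0.6099.

111/182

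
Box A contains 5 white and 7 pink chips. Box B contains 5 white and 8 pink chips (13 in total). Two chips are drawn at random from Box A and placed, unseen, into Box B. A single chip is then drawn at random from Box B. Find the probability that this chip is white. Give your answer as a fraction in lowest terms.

7/18

Condition on how many of the transferred chips are white (from Box A: 5 white of 12; then Box B has 15 total).
  0 white: C(5,0)C(7,2)/C(12,2) = 7/22; then P = 5/15
  1 white: C(5,1)C(7,1)/C(12,2) = 35/66; then P = 6/15
  2 white: C(5,2)C(7,0)/C(12,2) = 5/33; then P = 7/15
P(white from Box B) = 7/18 ≈ 0.3889.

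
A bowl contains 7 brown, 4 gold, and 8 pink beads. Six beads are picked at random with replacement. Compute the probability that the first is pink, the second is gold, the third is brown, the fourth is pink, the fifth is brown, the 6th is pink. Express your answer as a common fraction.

100352/47045881

Multiply the conditional probability of each draw in order, with replacement (the composition resets each draw).
P = (8/19) · (4/19) · (7/19) · (8/19) · (7/19) · (8/19) = 100352/47045881 ≈ 0.0021.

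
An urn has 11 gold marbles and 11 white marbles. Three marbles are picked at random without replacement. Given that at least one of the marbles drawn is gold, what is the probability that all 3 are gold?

P(all 3 gold) = C(11,3)/C(22,3) = 3/28; P(at least one gold) = 1 − C(11,3)/C(22,3) = 25/28.
Since 'all 3 gold' ⊆ 'at least one gold', P(all 3 | at least one) = 3/28 / 25/28 = 3/25 ≈ 0.1200.

3/25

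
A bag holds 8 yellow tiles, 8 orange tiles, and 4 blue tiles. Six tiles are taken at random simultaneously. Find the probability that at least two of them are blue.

332/969

Sum the hypergeometric tail for j = 2,…,4 blue tiles.
Favorable = C(4,2)·C(16,4) + C(4,3)·C(16,3) + C(4,4)·C(16,2) = 13280; total = C(20,6) = 38760.
P = 13280/38760 = 332/969 ≈ 0.3426.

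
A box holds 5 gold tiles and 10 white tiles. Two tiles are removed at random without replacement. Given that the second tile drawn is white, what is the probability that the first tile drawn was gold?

5/14

P(first=gold and the second tile drawn is white) = (5/15)·(10/14) = 5/21.
P(the second tile drawn is white) = Σ over first color = 5/21 + 3/7 = 2/3.
By Bayes, P(first=gold | the second tile drawn is white) = 5/21 / 2/3 = 5/14 ≈ 0.3571.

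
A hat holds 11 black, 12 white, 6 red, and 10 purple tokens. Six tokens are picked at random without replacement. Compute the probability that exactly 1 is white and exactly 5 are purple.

Unordered draws without replacement: count favorable combinations over C(39,6).
Favorable = C(11,0) · C(12,1) · C(6,0) · C(10,5) = 3024; total = C(39,6) = 3262623.
P = 3024/3262623 = 144/155363 ≈ 0.0009.

144/155363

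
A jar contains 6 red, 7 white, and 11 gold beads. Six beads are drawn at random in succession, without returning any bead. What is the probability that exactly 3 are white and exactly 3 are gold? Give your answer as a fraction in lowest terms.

Unordered draws without replacement: count favorable combinations over C(24,6).
Favorable = C(6,0) · C(7,3) · C(11,3) = 5775; total = C(24,6) = 134596.
P = 5775/134596 = 75/1748 ≈ 0.0429.

75/1748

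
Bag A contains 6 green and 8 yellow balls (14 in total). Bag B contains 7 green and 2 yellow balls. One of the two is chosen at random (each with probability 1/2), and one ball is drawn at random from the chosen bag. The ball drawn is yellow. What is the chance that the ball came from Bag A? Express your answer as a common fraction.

18/25

P(yellow | Bag A) = 4/7; P(yellow | Bag B) = 2/9.
P(yellow) = 1/2·4/7 + 1/2·2/9 = 25/63.
By Bayes' rule, P(Bag A | yellow) = 2/7 / 25/63 = 18/25 ≈ 0.7200.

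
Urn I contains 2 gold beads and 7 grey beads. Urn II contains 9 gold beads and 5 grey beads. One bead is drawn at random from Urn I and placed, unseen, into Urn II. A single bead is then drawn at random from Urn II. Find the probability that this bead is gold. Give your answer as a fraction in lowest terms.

83/135

Condition on how many of the transferred beads are gold (from Urn I: 2 gold of 9; then Urn II has 15 total).
  0 gold: C(2,0)C(7,1)/C(9,1) = 7/9; then P = 9/15
  1 gold: C(2,1)C(7,0)/C(9,1) = 2/9; then P = 10/15
P(gold from Urn II) = 83/135 ≈ 0.6148.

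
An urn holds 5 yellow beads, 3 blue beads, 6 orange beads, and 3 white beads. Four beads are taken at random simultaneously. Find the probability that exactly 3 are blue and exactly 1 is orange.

Unordered draws without replacement: count favorable combinations over C(17,4).
Favorable = C(5,0) · C(3,3) · C(6,1) · C(3,0) = 6; total = C(17,4) = 2380.
P = 6/2380 = 3/1190 ≈ 0.0025.

3/1190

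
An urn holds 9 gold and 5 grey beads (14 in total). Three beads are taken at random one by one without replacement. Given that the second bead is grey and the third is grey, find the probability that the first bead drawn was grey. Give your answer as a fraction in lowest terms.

P(first=grey and the second bead is grey and the third is grey) = (5/14)·(4/13)·(3/12) = 5/182.
P(E) = Σ over first color = 15/182 + 5/182 = 10/91.
By Bayes, P(first=grey | E) = 5/182 / 10/91 = 1/4 ≈ 0.2500.

1/4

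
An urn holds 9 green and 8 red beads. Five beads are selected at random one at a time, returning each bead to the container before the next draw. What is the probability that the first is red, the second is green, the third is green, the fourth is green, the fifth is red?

Multiply the conditional probability of each draw in order, with replacement (the composition resets each draw).
P = (8/17) · (9/17) · (9/17) · (9/17) · (8/17) = 46656/1419857 ≈ 0.0329.

46656/1419857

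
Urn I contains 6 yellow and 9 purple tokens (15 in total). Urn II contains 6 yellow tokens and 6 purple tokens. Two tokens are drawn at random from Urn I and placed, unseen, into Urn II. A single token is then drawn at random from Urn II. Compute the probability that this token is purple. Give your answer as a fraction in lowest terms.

Condition on how many of the transferred tokens are purple (from Urn I: 9 purple of 15; then Urn II has 14 total).
  0 purple: C(9,0)C(6,2)/C(15,2) = 1/7; then P = 6/14
  1 purple: C(9,1)C(6,1)/C(15,2) = 18/35; then P = 7/14
  2 purple: C(9,2)C(6,0)/C(15,2) = 12/35; then P = 8/14
P(purple from Urn II) = 18/35 ≈ 0.5143.

18/35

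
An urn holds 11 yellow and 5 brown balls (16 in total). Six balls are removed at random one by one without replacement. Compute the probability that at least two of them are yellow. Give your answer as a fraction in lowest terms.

727/728

Sum the hypergeometric tail for j = 2,…,6 yellow balls.
Favorable = C(11,2)·C(5,4) + C(11,3)·C(5,3) + C(11,4)·C(5,2) + C(11,5)·C(5,1) + C(11,6)·C(5,0) = 7997; total = C(16,6) = 8008.
P = 7997/8008 = 727/728 ≈ 0.9986.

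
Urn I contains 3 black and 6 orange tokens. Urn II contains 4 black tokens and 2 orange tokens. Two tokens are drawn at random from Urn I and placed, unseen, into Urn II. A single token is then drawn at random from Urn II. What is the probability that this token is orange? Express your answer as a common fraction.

5/12

Condition on how many of the transferred tokens are orange (from Urn I: 6 orange of 9; then Urn II has 8 total).
  0 orange: C(6,0)C(3,2)/C(9,2) = 1/12; then P = 2/8
  1 orange: C(6,1)C(3,1)/C(9,2) = 1/2; then P = 3/8
  2 orange: C(6,2)C(3,0)/C(9,2) = 5/12; then P = 4/8
P(orange from Urn II) = 5/12 ≈ 0.4167.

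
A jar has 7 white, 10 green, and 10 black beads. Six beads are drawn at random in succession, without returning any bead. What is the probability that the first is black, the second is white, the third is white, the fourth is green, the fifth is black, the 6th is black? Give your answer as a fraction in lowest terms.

Multiply the conditional probability of each draw in order, without replacement, so each draw removes one from its color and from the total.
P = (10/27) · (7/26) · (6/25) · (10/24) · (9/23) · (8/22) = 14/9867 ≈ 0.0014.

14/9867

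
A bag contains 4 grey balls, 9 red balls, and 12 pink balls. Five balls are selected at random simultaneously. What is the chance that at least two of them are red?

Sum the hypergeometric tail for j = 2,…,5 red balls.
Favorable = C(9,2)·C(16,3) + C(9,3)·C(16,2) + C(9,4)·C(16,1) + C(9,5)·C(16,0) = 32382; total = C(25,5) = 53130.
P = 32382/53130 = 771/1265 ≈ 0.6095.

771/1265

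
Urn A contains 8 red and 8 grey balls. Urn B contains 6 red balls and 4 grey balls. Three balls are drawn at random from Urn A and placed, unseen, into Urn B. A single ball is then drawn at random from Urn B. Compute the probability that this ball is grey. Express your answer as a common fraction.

Condition on how many of the transferred balls are grey (from Urn A: 8 grey of 16; then Urn B has 13 total).
  0 grey: C(8,0)C(8,3)/C(16,3) = 1/10; then P = 4/13
  1 grey: C(8,1)C(8,2)/C(16,3) = 2/5; then P = 5/13
  2 grey: C(8,2)C(8,1)/C(16,3) = 2/5; then P = 6/13
  3 grey: C(8,3)C(8,0)/C(16,3) = 1/10; then P = 7/13
P(grey from Urn B) = 11/26 ≈ 0.4231.

11/26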